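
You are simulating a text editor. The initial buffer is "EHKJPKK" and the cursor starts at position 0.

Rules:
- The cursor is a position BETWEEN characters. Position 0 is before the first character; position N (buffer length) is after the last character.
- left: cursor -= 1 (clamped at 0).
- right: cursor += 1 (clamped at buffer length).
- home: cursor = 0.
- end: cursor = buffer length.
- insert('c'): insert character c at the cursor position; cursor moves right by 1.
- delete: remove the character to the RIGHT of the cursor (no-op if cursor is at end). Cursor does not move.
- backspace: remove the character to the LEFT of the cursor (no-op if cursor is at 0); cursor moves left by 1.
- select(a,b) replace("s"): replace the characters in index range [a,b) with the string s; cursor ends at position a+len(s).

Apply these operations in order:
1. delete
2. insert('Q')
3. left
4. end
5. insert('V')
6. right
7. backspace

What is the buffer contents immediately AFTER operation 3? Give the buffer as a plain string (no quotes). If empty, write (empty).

After op 1 (delete): buf='HKJPKK' cursor=0
After op 2 (insert('Q')): buf='QHKJPKK' cursor=1
After op 3 (left): buf='QHKJPKK' cursor=0

Answer: QHKJPKK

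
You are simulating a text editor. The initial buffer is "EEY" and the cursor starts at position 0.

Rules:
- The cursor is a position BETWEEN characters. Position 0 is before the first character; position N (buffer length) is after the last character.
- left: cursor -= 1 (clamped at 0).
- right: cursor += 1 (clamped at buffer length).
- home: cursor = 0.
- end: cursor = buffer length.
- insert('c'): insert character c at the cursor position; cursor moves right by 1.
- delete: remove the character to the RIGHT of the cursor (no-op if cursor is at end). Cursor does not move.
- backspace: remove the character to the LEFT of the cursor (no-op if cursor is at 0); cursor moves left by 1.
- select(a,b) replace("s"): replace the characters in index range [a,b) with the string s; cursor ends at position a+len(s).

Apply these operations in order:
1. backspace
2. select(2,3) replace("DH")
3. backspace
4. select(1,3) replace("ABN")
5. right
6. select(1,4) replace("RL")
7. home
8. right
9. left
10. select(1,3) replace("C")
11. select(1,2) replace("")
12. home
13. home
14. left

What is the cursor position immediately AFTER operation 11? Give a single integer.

After op 1 (backspace): buf='EEY' cursor=0
After op 2 (select(2,3) replace("DH")): buf='EEDH' cursor=4
After op 3 (backspace): buf='EED' cursor=3
After op 4 (select(1,3) replace("ABN")): buf='EABN' cursor=4
After op 5 (right): buf='EABN' cursor=4
After op 6 (select(1,4) replace("RL")): buf='ERL' cursor=3
After op 7 (home): buf='ERL' cursor=0
After op 8 (right): buf='ERL' cursor=1
After op 9 (left): buf='ERL' cursor=0
After op 10 (select(1,3) replace("C")): buf='EC' cursor=2
After op 11 (select(1,2) replace("")): buf='E' cursor=1

Answer: 1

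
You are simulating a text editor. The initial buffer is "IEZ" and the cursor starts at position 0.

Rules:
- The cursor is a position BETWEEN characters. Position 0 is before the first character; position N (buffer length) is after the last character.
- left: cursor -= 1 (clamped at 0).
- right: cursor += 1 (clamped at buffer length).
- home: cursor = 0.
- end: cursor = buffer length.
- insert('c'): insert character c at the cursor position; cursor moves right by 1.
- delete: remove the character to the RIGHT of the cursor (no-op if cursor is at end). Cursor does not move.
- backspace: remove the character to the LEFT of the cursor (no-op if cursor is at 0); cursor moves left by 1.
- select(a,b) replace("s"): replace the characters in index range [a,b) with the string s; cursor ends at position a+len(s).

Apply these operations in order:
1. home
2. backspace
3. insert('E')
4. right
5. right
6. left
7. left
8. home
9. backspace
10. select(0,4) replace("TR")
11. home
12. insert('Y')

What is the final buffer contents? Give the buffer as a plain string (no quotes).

Answer: YTR

Derivation:
After op 1 (home): buf='IEZ' cursor=0
After op 2 (backspace): buf='IEZ' cursor=0
After op 3 (insert('E')): buf='EIEZ' cursor=1
After op 4 (right): buf='EIEZ' cursor=2
After op 5 (right): buf='EIEZ' cursor=3
After op 6 (left): buf='EIEZ' cursor=2
After op 7 (left): buf='EIEZ' cursor=1
After op 8 (home): buf='EIEZ' cursor=0
After op 9 (backspace): buf='EIEZ' cursor=0
After op 10 (select(0,4) replace("TR")): buf='TR' cursor=2
After op 11 (home): buf='TR' cursor=0
After op 12 (insert('Y')): buf='YTR' cursor=1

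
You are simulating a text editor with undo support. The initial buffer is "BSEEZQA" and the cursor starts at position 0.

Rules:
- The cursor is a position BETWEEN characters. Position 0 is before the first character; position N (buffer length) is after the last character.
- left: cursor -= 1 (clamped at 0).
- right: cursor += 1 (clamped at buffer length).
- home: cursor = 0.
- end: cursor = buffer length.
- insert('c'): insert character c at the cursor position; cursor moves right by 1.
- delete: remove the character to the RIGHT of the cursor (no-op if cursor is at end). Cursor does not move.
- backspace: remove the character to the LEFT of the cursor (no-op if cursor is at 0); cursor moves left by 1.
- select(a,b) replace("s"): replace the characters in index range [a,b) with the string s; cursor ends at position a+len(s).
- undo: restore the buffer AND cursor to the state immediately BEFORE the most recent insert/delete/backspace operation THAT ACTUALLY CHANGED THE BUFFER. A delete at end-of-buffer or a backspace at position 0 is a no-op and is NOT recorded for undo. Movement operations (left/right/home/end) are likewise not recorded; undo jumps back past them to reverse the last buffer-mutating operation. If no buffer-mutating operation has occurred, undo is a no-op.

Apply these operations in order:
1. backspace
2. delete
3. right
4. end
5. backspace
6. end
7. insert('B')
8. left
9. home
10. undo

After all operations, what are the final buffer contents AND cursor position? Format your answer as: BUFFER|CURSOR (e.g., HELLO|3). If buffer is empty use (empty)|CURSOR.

After op 1 (backspace): buf='BSEEZQA' cursor=0
After op 2 (delete): buf='SEEZQA' cursor=0
After op 3 (right): buf='SEEZQA' cursor=1
After op 4 (end): buf='SEEZQA' cursor=6
After op 5 (backspace): buf='SEEZQ' cursor=5
After op 6 (end): buf='SEEZQ' cursor=5
After op 7 (insert('B')): buf='SEEZQB' cursor=6
After op 8 (left): buf='SEEZQB' cursor=5
After op 9 (home): buf='SEEZQB' cursor=0
After op 10 (undo): buf='SEEZQ' cursor=5

Answer: SEEZQ|5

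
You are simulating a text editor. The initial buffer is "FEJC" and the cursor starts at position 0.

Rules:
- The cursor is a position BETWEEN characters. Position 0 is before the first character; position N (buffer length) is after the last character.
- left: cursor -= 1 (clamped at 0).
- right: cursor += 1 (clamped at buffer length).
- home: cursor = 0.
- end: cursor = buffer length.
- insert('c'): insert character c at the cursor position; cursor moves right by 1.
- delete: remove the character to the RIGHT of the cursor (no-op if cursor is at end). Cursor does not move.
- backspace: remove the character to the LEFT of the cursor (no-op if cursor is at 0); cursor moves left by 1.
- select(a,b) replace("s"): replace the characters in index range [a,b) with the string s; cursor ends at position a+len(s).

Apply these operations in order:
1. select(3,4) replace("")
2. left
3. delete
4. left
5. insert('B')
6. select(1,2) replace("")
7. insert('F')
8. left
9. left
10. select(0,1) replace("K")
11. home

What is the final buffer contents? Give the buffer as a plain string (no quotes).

Answer: KFE

Derivation:
After op 1 (select(3,4) replace("")): buf='FEJ' cursor=3
After op 2 (left): buf='FEJ' cursor=2
After op 3 (delete): buf='FE' cursor=2
After op 4 (left): buf='FE' cursor=1
After op 5 (insert('B')): buf='FBE' cursor=2
After op 6 (select(1,2) replace("")): buf='FE' cursor=1
After op 7 (insert('F')): buf='FFE' cursor=2
After op 8 (left): buf='FFE' cursor=1
After op 9 (left): buf='FFE' cursor=0
After op 10 (select(0,1) replace("K")): buf='KFE' cursor=1
After op 11 (home): buf='KFE' cursor=0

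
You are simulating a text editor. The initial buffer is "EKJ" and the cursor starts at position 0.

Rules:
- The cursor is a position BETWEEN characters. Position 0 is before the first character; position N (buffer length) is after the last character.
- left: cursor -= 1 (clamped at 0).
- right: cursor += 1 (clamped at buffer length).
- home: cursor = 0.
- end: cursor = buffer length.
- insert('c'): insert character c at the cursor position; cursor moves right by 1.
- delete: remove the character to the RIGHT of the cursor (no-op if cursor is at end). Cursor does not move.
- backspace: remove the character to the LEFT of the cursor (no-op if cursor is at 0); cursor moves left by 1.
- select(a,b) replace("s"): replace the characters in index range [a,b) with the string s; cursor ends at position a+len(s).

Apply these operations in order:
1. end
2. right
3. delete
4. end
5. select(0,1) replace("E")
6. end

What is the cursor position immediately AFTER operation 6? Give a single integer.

Answer: 3

Derivation:
After op 1 (end): buf='EKJ' cursor=3
After op 2 (right): buf='EKJ' cursor=3
After op 3 (delete): buf='EKJ' cursor=3
After op 4 (end): buf='EKJ' cursor=3
After op 5 (select(0,1) replace("E")): buf='EKJ' cursor=1
After op 6 (end): buf='EKJ' cursor=3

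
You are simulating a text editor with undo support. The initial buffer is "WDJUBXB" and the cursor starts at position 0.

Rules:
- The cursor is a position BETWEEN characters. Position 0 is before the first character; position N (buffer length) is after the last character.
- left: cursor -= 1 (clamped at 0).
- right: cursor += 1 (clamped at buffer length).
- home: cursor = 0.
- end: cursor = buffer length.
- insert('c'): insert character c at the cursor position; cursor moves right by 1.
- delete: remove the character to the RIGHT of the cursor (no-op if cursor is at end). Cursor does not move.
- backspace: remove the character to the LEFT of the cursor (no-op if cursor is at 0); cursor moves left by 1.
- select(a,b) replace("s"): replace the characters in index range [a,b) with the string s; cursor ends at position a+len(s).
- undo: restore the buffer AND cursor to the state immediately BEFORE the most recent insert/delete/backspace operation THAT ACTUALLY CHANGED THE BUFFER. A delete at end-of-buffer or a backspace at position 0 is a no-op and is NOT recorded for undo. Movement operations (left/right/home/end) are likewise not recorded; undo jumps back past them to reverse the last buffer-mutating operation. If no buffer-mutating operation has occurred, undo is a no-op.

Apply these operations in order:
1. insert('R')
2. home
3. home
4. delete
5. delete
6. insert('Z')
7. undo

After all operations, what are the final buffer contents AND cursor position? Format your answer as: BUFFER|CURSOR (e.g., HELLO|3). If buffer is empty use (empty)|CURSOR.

Answer: DJUBXB|0

Derivation:
After op 1 (insert('R')): buf='RWDJUBXB' cursor=1
After op 2 (home): buf='RWDJUBXB' cursor=0
After op 3 (home): buf='RWDJUBXB' cursor=0
After op 4 (delete): buf='WDJUBXB' cursor=0
After op 5 (delete): buf='DJUBXB' cursor=0
After op 6 (insert('Z')): buf='ZDJUBXB' cursor=1
After op 7 (undo): buf='DJUBXB' cursor=0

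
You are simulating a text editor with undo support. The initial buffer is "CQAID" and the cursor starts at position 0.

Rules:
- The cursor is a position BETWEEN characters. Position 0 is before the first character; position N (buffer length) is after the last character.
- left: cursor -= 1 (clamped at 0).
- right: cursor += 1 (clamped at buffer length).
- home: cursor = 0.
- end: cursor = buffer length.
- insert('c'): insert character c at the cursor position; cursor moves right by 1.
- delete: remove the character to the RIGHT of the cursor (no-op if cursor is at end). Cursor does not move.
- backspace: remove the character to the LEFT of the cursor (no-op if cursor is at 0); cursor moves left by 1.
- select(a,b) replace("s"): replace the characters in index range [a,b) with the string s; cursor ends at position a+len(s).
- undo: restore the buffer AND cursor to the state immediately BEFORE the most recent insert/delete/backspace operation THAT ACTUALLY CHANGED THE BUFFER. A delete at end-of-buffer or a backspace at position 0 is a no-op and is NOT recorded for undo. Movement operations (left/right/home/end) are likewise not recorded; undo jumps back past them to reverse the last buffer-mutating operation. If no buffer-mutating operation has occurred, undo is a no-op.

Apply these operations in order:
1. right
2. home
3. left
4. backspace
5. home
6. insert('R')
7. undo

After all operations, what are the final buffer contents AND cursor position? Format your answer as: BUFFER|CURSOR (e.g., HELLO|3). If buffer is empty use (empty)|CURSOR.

Answer: CQAID|0

Derivation:
After op 1 (right): buf='CQAID' cursor=1
After op 2 (home): buf='CQAID' cursor=0
After op 3 (left): buf='CQAID' cursor=0
After op 4 (backspace): buf='CQAID' cursor=0
After op 5 (home): buf='CQAID' cursor=0
After op 6 (insert('R')): buf='RCQAID' cursor=1
After op 7 (undo): buf='CQAID' cursor=0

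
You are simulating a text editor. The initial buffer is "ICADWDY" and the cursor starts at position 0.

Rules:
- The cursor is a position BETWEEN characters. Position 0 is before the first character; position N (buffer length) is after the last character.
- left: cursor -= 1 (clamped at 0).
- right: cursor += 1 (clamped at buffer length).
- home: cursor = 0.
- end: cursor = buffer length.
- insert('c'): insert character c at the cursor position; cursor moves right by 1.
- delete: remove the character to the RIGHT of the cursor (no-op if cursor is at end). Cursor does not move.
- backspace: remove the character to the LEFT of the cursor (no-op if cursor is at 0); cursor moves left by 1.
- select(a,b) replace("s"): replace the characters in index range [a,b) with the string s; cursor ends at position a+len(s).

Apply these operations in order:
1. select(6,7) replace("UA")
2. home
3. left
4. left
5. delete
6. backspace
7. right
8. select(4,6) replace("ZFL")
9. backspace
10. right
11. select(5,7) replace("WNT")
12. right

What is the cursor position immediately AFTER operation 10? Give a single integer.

After op 1 (select(6,7) replace("UA")): buf='ICADWDUA' cursor=8
After op 2 (home): buf='ICADWDUA' cursor=0
After op 3 (left): buf='ICADWDUA' cursor=0
After op 4 (left): buf='ICADWDUA' cursor=0
After op 5 (delete): buf='CADWDUA' cursor=0
After op 6 (backspace): buf='CADWDUA' cursor=0
After op 7 (right): buf='CADWDUA' cursor=1
After op 8 (select(4,6) replace("ZFL")): buf='CADWZFLA' cursor=7
After op 9 (backspace): buf='CADWZFA' cursor=6
After op 10 (right): buf='CADWZFA' cursor=7

Answer: 7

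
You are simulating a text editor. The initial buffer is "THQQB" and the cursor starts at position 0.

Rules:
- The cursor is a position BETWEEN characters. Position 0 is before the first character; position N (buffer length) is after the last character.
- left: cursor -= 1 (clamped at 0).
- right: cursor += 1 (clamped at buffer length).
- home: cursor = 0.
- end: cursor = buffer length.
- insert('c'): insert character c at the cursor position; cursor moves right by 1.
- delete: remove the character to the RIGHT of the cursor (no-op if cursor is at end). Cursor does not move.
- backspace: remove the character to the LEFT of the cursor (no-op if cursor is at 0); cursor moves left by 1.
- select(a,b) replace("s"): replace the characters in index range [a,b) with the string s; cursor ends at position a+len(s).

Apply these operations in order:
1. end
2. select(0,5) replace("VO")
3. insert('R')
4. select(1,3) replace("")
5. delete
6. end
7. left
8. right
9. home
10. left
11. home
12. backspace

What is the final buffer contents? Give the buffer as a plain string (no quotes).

After op 1 (end): buf='THQQB' cursor=5
After op 2 (select(0,5) replace("VO")): buf='VO' cursor=2
After op 3 (insert('R')): buf='VOR' cursor=3
After op 4 (select(1,3) replace("")): buf='V' cursor=1
After op 5 (delete): buf='V' cursor=1
After op 6 (end): buf='V' cursor=1
After op 7 (left): buf='V' cursor=0
After op 8 (right): buf='V' cursor=1
After op 9 (home): buf='V' cursor=0
After op 10 (left): buf='V' cursor=0
After op 11 (home): buf='V' cursor=0
After op 12 (backspace): buf='V' cursor=0

Answer: V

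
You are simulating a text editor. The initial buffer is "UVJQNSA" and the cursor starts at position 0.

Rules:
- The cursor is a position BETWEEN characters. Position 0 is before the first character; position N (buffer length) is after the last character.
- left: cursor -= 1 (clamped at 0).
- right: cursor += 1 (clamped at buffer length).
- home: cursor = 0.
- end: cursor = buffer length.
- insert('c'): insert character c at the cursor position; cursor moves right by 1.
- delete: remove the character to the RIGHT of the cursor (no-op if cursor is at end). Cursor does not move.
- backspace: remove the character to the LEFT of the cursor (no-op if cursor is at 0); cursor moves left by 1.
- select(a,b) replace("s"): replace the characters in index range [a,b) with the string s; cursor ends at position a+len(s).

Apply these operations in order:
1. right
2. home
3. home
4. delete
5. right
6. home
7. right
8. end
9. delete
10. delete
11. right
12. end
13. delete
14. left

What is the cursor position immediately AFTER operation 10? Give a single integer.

After op 1 (right): buf='UVJQNSA' cursor=1
After op 2 (home): buf='UVJQNSA' cursor=0
After op 3 (home): buf='UVJQNSA' cursor=0
After op 4 (delete): buf='VJQNSA' cursor=0
After op 5 (right): buf='VJQNSA' cursor=1
After op 6 (home): buf='VJQNSA' cursor=0
After op 7 (right): buf='VJQNSA' cursor=1
After op 8 (end): buf='VJQNSA' cursor=6
After op 9 (delete): buf='VJQNSA' cursor=6
After op 10 (delete): buf='VJQNSA' cursor=6

Answer: 6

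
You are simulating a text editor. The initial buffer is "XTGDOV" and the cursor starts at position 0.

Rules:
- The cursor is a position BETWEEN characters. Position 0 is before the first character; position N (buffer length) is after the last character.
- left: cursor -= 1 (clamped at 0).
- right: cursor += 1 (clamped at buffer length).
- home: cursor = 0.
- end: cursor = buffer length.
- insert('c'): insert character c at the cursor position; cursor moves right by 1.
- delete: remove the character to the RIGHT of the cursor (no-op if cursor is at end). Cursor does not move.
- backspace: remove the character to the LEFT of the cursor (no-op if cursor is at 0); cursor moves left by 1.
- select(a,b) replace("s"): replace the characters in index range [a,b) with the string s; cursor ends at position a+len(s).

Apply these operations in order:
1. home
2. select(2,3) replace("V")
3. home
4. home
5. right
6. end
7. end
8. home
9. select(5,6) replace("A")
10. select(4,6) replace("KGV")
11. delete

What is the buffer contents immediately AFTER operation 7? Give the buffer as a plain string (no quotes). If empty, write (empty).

After op 1 (home): buf='XTGDOV' cursor=0
After op 2 (select(2,3) replace("V")): buf='XTVDOV' cursor=3
After op 3 (home): buf='XTVDOV' cursor=0
After op 4 (home): buf='XTVDOV' cursor=0
After op 5 (right): buf='XTVDOV' cursor=1
After op 6 (end): buf='XTVDOV' cursor=6
After op 7 (end): buf='XTVDOV' cursor=6

Answer: XTVDOV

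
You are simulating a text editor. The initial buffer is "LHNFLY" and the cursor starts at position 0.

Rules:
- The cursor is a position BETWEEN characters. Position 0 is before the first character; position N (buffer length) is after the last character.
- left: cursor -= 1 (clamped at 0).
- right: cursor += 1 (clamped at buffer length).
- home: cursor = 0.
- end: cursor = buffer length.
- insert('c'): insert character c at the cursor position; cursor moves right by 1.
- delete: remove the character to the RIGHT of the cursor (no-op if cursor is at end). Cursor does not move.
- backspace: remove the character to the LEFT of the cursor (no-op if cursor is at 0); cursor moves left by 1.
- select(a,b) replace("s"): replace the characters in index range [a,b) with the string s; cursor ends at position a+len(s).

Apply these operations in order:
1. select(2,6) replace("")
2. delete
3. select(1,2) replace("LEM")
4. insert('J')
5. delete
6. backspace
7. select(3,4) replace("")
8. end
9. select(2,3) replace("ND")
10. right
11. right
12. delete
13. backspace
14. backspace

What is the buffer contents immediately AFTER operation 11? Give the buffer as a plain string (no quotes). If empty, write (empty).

Answer: LLND

Derivation:
After op 1 (select(2,6) replace("")): buf='LH' cursor=2
After op 2 (delete): buf='LH' cursor=2
After op 3 (select(1,2) replace("LEM")): buf='LLEM' cursor=4
After op 4 (insert('J')): buf='LLEMJ' cursor=5
After op 5 (delete): buf='LLEMJ' cursor=5
After op 6 (backspace): buf='LLEM' cursor=4
After op 7 (select(3,4) replace("")): buf='LLE' cursor=3
After op 8 (end): buf='LLE' cursor=3
After op 9 (select(2,3) replace("ND")): buf='LLND' cursor=4
After op 10 (right): buf='LLND' cursor=4
After op 11 (right): buf='LLND' cursor=4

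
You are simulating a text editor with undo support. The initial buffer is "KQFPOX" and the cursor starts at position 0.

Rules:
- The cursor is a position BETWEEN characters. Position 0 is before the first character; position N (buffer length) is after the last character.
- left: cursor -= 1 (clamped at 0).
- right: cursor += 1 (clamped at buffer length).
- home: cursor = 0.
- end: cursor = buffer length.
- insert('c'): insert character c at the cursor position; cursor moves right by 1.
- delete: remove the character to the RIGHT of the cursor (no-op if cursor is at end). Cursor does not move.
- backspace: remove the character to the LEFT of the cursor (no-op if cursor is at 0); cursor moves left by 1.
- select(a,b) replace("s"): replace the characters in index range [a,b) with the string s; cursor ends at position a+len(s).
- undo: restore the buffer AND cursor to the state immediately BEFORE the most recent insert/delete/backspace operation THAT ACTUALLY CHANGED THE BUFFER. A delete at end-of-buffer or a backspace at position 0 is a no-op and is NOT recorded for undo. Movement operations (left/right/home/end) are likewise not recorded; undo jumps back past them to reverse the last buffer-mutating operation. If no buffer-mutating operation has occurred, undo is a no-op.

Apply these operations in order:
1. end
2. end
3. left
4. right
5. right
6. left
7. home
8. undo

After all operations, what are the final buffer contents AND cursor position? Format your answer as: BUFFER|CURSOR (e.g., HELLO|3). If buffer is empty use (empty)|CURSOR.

Answer: KQFPOX|0

Derivation:
After op 1 (end): buf='KQFPOX' cursor=6
After op 2 (end): buf='KQFPOX' cursor=6
After op 3 (left): buf='KQFPOX' cursor=5
After op 4 (right): buf='KQFPOX' cursor=6
After op 5 (right): buf='KQFPOX' cursor=6
After op 6 (left): buf='KQFPOX' cursor=5
After op 7 (home): buf='KQFPOX' cursor=0
After op 8 (undo): buf='KQFPOX' cursor=0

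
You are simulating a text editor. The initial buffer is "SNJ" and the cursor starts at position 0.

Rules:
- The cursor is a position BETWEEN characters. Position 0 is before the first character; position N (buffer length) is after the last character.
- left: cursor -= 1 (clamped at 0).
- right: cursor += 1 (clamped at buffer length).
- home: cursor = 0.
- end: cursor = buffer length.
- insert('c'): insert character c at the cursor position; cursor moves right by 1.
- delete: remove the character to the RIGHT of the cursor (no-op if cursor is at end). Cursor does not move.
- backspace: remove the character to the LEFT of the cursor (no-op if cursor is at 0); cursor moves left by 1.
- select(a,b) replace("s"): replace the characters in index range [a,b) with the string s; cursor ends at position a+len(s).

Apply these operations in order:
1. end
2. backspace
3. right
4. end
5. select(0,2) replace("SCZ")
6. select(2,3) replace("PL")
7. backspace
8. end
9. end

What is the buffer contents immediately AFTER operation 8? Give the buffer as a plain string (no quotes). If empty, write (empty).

Answer: SCP

Derivation:
After op 1 (end): buf='SNJ' cursor=3
After op 2 (backspace): buf='SN' cursor=2
After op 3 (right): buf='SN' cursor=2
After op 4 (end): buf='SN' cursor=2
After op 5 (select(0,2) replace("SCZ")): buf='SCZ' cursor=3
After op 6 (select(2,3) replace("PL")): buf='SCPL' cursor=4
After op 7 (backspace): buf='SCP' cursor=3
After op 8 (end): buf='SCP' cursor=3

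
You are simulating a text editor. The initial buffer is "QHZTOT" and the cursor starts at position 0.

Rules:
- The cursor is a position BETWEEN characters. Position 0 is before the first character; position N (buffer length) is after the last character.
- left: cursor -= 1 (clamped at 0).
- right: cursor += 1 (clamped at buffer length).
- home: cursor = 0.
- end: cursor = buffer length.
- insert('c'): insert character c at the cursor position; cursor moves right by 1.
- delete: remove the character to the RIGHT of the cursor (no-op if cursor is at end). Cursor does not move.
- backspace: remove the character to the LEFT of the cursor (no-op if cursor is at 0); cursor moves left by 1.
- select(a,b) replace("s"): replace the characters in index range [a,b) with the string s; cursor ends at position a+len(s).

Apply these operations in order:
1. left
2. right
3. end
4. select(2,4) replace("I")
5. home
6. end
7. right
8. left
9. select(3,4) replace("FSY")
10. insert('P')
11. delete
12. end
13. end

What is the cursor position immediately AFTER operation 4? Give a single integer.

After op 1 (left): buf='QHZTOT' cursor=0
After op 2 (right): buf='QHZTOT' cursor=1
After op 3 (end): buf='QHZTOT' cursor=6
After op 4 (select(2,4) replace("I")): buf='QHIOT' cursor=3

Answer: 3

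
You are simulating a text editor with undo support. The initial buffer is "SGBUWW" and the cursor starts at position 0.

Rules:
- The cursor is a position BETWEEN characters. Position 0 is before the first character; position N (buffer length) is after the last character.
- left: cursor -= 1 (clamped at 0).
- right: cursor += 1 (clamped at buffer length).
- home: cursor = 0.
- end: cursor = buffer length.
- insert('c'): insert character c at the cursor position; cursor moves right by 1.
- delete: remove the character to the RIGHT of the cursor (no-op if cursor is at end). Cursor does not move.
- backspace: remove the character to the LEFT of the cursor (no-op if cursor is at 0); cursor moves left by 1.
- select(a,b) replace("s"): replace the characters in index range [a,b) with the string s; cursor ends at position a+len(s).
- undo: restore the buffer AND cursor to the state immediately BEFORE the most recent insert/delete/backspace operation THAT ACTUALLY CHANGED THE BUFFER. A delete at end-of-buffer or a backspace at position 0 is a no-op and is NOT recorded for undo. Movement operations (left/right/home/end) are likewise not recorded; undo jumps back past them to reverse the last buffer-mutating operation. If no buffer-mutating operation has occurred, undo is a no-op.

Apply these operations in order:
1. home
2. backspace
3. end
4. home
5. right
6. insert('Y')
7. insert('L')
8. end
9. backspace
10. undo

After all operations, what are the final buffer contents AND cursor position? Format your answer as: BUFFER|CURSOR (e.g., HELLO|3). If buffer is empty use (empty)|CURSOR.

After op 1 (home): buf='SGBUWW' cursor=0
After op 2 (backspace): buf='SGBUWW' cursor=0
After op 3 (end): buf='SGBUWW' cursor=6
After op 4 (home): buf='SGBUWW' cursor=0
After op 5 (right): buf='SGBUWW' cursor=1
After op 6 (insert('Y')): buf='SYGBUWW' cursor=2
After op 7 (insert('L')): buf='SYLGBUWW' cursor=3
After op 8 (end): buf='SYLGBUWW' cursor=8
After op 9 (backspace): buf='SYLGBUW' cursor=7
After op 10 (undo): buf='SYLGBUWW' cursor=8

Answer: SYLGBUWW|8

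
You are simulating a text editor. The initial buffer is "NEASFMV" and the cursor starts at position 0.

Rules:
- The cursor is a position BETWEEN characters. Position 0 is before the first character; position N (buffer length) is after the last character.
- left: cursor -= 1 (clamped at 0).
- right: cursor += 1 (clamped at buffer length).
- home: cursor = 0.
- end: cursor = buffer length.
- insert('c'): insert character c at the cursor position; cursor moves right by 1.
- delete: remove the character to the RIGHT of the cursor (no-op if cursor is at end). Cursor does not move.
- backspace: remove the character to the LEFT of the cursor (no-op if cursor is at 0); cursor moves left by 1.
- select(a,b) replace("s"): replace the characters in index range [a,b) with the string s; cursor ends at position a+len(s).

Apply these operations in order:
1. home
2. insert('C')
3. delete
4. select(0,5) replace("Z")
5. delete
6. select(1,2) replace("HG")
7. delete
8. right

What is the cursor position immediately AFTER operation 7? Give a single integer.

Answer: 3

Derivation:
After op 1 (home): buf='NEASFMV' cursor=0
After op 2 (insert('C')): buf='CNEASFMV' cursor=1
After op 3 (delete): buf='CEASFMV' cursor=1
After op 4 (select(0,5) replace("Z")): buf='ZMV' cursor=1
After op 5 (delete): buf='ZV' cursor=1
After op 6 (select(1,2) replace("HG")): buf='ZHG' cursor=3
After op 7 (delete): buf='ZHG' cursor=3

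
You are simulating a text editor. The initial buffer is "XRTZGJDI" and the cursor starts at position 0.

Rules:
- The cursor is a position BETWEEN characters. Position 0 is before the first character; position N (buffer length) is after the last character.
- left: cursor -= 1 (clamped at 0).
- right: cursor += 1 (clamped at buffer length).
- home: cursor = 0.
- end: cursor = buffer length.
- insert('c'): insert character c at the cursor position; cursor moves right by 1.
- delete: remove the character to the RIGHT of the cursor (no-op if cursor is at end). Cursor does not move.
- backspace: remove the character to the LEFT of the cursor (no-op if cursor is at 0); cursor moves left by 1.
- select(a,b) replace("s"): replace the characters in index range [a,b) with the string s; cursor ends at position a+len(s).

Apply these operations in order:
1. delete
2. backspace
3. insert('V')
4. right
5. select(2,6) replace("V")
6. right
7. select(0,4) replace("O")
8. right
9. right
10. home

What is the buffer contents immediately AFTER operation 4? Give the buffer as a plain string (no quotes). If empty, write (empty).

Answer: VRTZGJDI

Derivation:
After op 1 (delete): buf='RTZGJDI' cursor=0
After op 2 (backspace): buf='RTZGJDI' cursor=0
After op 3 (insert('V')): buf='VRTZGJDI' cursor=1
After op 4 (right): buf='VRTZGJDI' cursor=2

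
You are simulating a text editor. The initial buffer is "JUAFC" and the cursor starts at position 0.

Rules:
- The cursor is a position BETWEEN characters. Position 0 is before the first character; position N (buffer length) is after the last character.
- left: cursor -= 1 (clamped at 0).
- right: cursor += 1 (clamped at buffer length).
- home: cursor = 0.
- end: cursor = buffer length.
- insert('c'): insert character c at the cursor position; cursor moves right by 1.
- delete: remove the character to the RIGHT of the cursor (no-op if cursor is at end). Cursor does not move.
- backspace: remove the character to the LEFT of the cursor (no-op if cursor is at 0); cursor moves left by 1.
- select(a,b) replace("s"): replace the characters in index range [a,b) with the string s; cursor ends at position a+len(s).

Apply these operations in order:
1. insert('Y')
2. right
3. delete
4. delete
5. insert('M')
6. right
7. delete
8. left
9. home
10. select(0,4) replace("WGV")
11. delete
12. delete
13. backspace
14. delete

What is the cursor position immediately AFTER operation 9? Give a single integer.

After op 1 (insert('Y')): buf='YJUAFC' cursor=1
After op 2 (right): buf='YJUAFC' cursor=2
After op 3 (delete): buf='YJAFC' cursor=2
After op 4 (delete): buf='YJFC' cursor=2
After op 5 (insert('M')): buf='YJMFC' cursor=3
After op 6 (right): buf='YJMFC' cursor=4
After op 7 (delete): buf='YJMF' cursor=4
After op 8 (left): buf='YJMF' cursor=3
After op 9 (home): buf='YJMF' cursor=0

Answer: 0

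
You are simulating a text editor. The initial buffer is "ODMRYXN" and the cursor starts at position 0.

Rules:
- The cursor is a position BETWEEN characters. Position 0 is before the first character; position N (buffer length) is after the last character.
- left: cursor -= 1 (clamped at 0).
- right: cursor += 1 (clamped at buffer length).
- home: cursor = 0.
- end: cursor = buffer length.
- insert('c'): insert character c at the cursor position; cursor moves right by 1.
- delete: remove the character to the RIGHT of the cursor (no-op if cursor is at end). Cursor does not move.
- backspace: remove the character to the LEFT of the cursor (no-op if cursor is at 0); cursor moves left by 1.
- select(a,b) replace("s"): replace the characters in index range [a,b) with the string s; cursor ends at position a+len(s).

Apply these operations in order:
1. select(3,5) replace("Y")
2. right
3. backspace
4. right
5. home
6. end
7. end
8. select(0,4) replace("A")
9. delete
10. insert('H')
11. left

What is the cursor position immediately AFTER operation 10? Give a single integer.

After op 1 (select(3,5) replace("Y")): buf='ODMYXN' cursor=4
After op 2 (right): buf='ODMYXN' cursor=5
After op 3 (backspace): buf='ODMYN' cursor=4
After op 4 (right): buf='ODMYN' cursor=5
After op 5 (home): buf='ODMYN' cursor=0
After op 6 (end): buf='ODMYN' cursor=5
After op 7 (end): buf='ODMYN' cursor=5
After op 8 (select(0,4) replace("A")): buf='AN' cursor=1
After op 9 (delete): buf='A' cursor=1
After op 10 (insert('H')): buf='AH' cursor=2

Answer: 2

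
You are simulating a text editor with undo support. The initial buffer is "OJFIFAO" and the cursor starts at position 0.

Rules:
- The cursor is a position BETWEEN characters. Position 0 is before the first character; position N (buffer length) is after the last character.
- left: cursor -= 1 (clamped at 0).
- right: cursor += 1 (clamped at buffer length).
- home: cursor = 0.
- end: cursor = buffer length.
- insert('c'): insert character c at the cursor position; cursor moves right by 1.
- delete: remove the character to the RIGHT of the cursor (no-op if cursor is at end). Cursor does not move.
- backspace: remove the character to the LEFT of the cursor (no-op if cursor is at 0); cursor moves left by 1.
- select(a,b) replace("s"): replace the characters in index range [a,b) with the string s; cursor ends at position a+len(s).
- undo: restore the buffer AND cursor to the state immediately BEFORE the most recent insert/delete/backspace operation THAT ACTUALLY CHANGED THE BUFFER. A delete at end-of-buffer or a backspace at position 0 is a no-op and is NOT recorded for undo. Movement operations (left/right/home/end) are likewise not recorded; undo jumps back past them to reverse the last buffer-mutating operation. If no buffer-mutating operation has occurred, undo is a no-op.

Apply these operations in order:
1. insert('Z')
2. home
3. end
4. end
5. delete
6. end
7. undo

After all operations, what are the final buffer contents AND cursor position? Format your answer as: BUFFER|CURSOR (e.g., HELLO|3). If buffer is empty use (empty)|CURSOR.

After op 1 (insert('Z')): buf='ZOJFIFAO' cursor=1
After op 2 (home): buf='ZOJFIFAO' cursor=0
After op 3 (end): buf='ZOJFIFAO' cursor=8
After op 4 (end): buf='ZOJFIFAO' cursor=8
After op 5 (delete): buf='ZOJFIFAO' cursor=8
After op 6 (end): buf='ZOJFIFAO' cursor=8
After op 7 (undo): buf='OJFIFAO' cursor=0

Answer: OJFIFAO|0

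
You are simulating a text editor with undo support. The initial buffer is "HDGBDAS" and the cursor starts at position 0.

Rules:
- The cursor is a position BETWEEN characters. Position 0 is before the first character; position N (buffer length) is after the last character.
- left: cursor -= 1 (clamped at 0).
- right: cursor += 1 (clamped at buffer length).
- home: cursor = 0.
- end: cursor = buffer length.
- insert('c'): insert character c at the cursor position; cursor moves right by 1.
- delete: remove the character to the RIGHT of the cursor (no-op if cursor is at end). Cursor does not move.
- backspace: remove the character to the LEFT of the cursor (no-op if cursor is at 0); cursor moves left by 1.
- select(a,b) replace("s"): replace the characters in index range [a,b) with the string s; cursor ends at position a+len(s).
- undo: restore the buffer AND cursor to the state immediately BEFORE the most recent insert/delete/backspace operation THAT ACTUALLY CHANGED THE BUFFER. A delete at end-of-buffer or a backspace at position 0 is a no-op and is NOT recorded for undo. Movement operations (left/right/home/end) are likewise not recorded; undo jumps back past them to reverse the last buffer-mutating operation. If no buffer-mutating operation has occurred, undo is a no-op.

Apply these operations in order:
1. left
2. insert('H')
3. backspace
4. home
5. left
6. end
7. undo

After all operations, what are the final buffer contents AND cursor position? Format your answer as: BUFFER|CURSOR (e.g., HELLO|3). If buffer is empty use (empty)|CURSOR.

After op 1 (left): buf='HDGBDAS' cursor=0
After op 2 (insert('H')): buf='HHDGBDAS' cursor=1
After op 3 (backspace): buf='HDGBDAS' cursor=0
After op 4 (home): buf='HDGBDAS' cursor=0
After op 5 (left): buf='HDGBDAS' cursor=0
After op 6 (end): buf='HDGBDAS' cursor=7
After op 7 (undo): buf='HHDGBDAS' cursor=1

Answer: HHDGBDAS|1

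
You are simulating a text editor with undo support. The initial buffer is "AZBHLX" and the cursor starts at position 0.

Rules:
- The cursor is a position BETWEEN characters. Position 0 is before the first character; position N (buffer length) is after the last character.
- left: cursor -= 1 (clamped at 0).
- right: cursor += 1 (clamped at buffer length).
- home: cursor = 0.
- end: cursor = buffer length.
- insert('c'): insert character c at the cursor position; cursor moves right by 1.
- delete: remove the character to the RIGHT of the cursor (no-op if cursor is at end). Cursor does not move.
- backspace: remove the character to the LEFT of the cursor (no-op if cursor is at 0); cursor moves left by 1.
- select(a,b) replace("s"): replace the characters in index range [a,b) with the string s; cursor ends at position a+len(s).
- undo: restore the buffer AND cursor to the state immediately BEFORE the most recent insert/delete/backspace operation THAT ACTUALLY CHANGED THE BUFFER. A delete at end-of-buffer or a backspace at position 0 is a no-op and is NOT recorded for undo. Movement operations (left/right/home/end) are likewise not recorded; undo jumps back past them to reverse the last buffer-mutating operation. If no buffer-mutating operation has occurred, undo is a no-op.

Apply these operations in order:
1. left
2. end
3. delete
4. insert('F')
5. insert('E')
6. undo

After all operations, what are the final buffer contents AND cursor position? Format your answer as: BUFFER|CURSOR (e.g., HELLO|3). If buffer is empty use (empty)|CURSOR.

After op 1 (left): buf='AZBHLX' cursor=0
After op 2 (end): buf='AZBHLX' cursor=6
After op 3 (delete): buf='AZBHLX' cursor=6
After op 4 (insert('F')): buf='AZBHLXF' cursor=7
After op 5 (insert('E')): buf='AZBHLXFE' cursor=8
After op 6 (undo): buf='AZBHLXF' cursor=7

Answer: AZBHLXF|7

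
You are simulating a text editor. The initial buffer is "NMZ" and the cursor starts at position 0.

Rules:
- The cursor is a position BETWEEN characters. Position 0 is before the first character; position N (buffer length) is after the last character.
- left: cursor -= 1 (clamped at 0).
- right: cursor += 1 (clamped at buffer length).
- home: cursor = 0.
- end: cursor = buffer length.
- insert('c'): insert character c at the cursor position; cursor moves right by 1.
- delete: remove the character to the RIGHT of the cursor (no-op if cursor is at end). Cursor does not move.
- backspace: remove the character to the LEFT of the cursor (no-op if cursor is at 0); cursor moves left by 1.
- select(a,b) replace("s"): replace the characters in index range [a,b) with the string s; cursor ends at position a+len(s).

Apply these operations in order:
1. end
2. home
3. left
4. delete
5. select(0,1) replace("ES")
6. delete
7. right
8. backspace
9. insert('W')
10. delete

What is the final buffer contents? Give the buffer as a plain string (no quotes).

After op 1 (end): buf='NMZ' cursor=3
After op 2 (home): buf='NMZ' cursor=0
After op 3 (left): buf='NMZ' cursor=0
After op 4 (delete): buf='MZ' cursor=0
After op 5 (select(0,1) replace("ES")): buf='ESZ' cursor=2
After op 6 (delete): buf='ES' cursor=2
After op 7 (right): buf='ES' cursor=2
After op 8 (backspace): buf='E' cursor=1
After op 9 (insert('W')): buf='EW' cursor=2
After op 10 (delete): buf='EW' cursor=2

Answer: EW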